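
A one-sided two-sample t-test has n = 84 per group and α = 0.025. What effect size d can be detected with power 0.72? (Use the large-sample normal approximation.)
d ≈ 0.39

Minimum detectable effect (two-sample t-test, normal approximation):
d = (z_α + z_β) / √(n/2)
d = (1.960 + 0.583) / √(84/2)
d = 2.543 / 6.481
d ≈ 0.39

By Cohen's convention (0.2 small / 0.5 medium / 0.8 large): small effect.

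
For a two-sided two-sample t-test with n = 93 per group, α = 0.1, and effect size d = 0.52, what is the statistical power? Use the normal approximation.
Power ≈ 0.97

Power calculation (two-sample t-test, normal approximation):
z_β = d · √(n/2) - z_{α/2}
z_β = 0.52 · √(93/2) - 1.645
z_β = 0.52 · 6.819 - 1.645
z_β = 1.901

Power = Φ(z_β) = Φ(1.901) ≈ 0.971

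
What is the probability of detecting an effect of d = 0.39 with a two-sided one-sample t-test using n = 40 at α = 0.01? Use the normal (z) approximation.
Power ≈ 0.46

Power calculation (one-sample t-test, normal approximation):
z_β = d · √n - z_{α/2}
z_β = 0.39 · √40 - 2.576
z_β = 0.39 · 6.325 - 2.576
z_β = -0.109

Power = Φ(z_β) = Φ(-0.109) ≈ 0.457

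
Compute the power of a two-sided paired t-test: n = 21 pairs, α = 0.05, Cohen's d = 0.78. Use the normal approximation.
Power ≈ 0.95

Power calculation (paired t-test, normal approximation):
z_β = d · √n - z_{α/2}
z_β = 0.78 · √21 - 1.960
z_β = 0.78 · 4.583 - 1.960
z_β = 1.614

Power = Φ(z_β) = Φ(1.614) ≈ 0.947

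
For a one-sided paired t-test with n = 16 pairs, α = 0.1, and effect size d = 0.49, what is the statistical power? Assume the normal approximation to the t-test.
Power ≈ 0.75

Power calculation (paired t-test, normal approximation):
z_β = d · √n - z_α
z_β = 0.49 · √16 - 1.282
z_β = 0.49 · 4.000 - 1.282
z_β = 0.678

Power = Φ(z_β) = Φ(0.678) ≈ 0.751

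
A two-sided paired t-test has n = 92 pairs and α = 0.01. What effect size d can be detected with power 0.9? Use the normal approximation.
d ≈ 0.40

Minimum detectable effect (paired t-test, normal approximation):
d = (z_{α/2} + z_β) / √n
d = (2.576 + 1.282) / √92
d = 3.857 / 9.592
d ≈ 0.40

By Cohen's convention (0.2 small / 0.5 medium / 0.8 large): small effect.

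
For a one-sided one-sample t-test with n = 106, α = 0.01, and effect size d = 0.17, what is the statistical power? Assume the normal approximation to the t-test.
Power ≈ 0.28

Power calculation (one-sample t-test, normal approximation):
z_β = d · √n - z_α
z_β = 0.17 · √106 - 2.326
z_β = 0.17 · 10.296 - 2.326
z_β = -0.576

Power = Φ(z_β) = Φ(-0.576) ≈ 0.282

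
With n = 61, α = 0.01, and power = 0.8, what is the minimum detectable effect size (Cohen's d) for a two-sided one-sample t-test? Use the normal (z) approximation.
d ≈ 0.44

Minimum detectable effect (one-sample t-test, normal approximation):
d = (z_{α/2} + z_β) / √n
d = (2.576 + 0.842) / √61
d = 3.417 / 7.810
d ≈ 0.44

By Cohen's convention (0.2 small / 0.5 medium / 0.8 large): small effect.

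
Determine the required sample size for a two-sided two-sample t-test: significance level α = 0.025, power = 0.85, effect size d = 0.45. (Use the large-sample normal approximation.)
n = 107 per group

Sample size formula (two-sample t-test, normal approximation):
n = 2 · ((z_{α/2} + z_β) / d)²

z_{α/2} = 2.241 (for α = 0.025, two-sided)
z_β = 1.036 (for power = 0.85)
d = 0.45

n = 2 · ((2.241 + 1.036) / 0.45)²
n = 2 · (7.282)²
n ≈ 106.06
Round up to the next whole number: n = 107 per group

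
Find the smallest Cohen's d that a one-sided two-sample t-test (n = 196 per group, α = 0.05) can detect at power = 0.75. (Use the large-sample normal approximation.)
d ≈ 0.23

Minimum detectable effect (two-sample t-test, normal approximation):
d = (z_α + z_β) / √(n/2)
d = (1.645 + 0.674) / √(196/2)
d = 2.319 / 9.899
d ≈ 0.23

By Cohen's convention (0.2 small / 0.5 medium / 0.8 large): small effect.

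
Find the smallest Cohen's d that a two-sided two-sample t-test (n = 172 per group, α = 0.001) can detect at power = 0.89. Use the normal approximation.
d ≈ 0.49

Minimum detectable effect (two-sample t-test, normal approximation):
d = (z_{α/2} + z_β) / √(n/2)
d = (3.291 + 1.227) / √(172/2)
d = 4.517 / 9.274
d ≈ 0.49

By Cohen's convention (0.2 small / 0.5 medium / 0.8 large): small effect.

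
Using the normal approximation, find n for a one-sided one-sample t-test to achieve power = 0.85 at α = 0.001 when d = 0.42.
n = 97

Sample size formula (one-sample t-test, normal approximation):
n = ((z_α + z_β) / d)²

z_α = 3.090 (for α = 0.001, one-sided)
z_β = 1.036 (for power = 0.85)
d = 0.42

n = ((3.090 + 1.036) / 0.42)²
n = (9.824)²
n ≈ 96.51
Round up to the next whole number: n = 97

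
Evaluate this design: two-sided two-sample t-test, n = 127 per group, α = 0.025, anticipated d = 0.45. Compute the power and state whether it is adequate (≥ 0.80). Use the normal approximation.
Power ≈ 0.91; the study is adequately powered (power ≥ 0.80)

Power calculation (two-sample t-test, normal approximation):
z_β = d · √(n/2) - z_{α/2}
z_β = 0.45 · √(127/2) - 2.241
z_β = 0.45 · 7.969 - 2.241
z_β = 1.345

Power = Φ(z_β) = Φ(1.345) ≈ 0.911

Effect size d = 0.45 is small by Cohen's convention (0.2/0.5/0.8).

Threshold: power ≥ 0.80 is conventionally adequate.
Power ≈ 0.91 → the study is adequately powered (power ≥ 0.80).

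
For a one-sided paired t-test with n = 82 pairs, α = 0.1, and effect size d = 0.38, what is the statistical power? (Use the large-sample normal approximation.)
Power ≈ 0.98

Power calculation (paired t-test, normal approximation):
z_β = d · √n - z_α
z_β = 0.38 · √82 - 1.282
z_β = 0.38 · 9.055 - 1.282
z_β = 2.159

Power = Φ(z_β) = Φ(2.159) ≈ 0.985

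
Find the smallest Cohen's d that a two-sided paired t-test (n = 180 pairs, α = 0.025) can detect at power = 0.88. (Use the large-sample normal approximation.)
d ≈ 0.25

Minimum detectable effect (paired t-test, normal approximation):
d = (z_{α/2} + z_β) / √n
d = (2.241 + 1.175) / √180
d = 3.416 / 13.416
d ≈ 0.25

By Cohen's convention (0.2 small / 0.5 medium / 0.8 large): small effect.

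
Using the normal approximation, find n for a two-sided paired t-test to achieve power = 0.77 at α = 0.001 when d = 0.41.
n = 97 pairs

Sample size formula (paired t-test, normal approximation):
n = ((z_{α/2} + z_β) / d)²

z_{α/2} = 3.291 (for α = 0.001, two-sided)
z_β = 0.739 (for power = 0.77)
d = 0.41

n = ((3.291 + 0.739) / 0.41)²
n = (9.829)²
n ≈ 96.61
Round up to the next whole number: n = 97 pairs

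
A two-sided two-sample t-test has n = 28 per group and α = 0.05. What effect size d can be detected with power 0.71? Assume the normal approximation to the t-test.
d ≈ 0.67

Minimum detectable effect (two-sample t-test, normal approximation):
d = (z_{α/2} + z_β) / √(n/2)
d = (1.960 + 0.553) / √(28/2)
d = 2.513 / 3.742
d ≈ 0.67

By Cohen's convention (0.2 small / 0.5 medium / 0.8 large): medium effect.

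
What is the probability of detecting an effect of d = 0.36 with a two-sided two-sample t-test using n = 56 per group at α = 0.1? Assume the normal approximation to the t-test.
Power ≈ 0.60

Power calculation (two-sample t-test, normal approximation):
z_β = d · √(n/2) - z_{α/2}
z_β = 0.36 · √(56/2) - 1.645
z_β = 0.36 · 5.292 - 1.645
z_β = 0.260

Power = Φ(z_β) = Φ(0.260) ≈ 0.603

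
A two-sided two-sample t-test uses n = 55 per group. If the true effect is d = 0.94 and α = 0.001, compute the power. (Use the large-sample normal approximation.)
Power ≈ 0.95

Power calculation (two-sample t-test, normal approximation):
z_β = d · √(n/2) - z_{α/2}
z_β = 0.94 · √(55/2) - 3.291
z_β = 0.94 · 5.244 - 3.291
z_β = 1.639

Power = Φ(z_β) = Φ(1.639) ≈ 0.949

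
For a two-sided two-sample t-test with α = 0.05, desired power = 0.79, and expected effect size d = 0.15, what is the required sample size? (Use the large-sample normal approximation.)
n = 681 per group

Sample size formula (two-sample t-test, normal approximation):
n = 2 · ((z_{α/2} + z_β) / d)²

z_{α/2} = 1.960 (for α = 0.05, two-sided)
z_β = 0.806 (for power = 0.79)
d = 0.15

n = 2 · ((1.960 + 0.806) / 0.15)²
n = 2 · (18.440)²
n ≈ 680.07
Round up to the next whole number: n = 681 per group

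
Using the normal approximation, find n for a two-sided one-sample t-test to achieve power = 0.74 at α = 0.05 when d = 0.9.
n = 9

Sample size formula (one-sample t-test, normal approximation):
n = ((z_{α/2} + z_β) / d)²

z_{α/2} = 1.960 (for α = 0.05, two-sided)
z_β = 0.643 (for power = 0.74)
d = 0.9

n = ((1.960 + 0.643) / 0.9)²
n = (2.892)²
n ≈ 8.36
Round up to the next whole number: n = 9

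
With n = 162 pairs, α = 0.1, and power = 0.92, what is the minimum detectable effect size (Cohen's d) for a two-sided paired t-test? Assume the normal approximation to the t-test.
d ≈ 0.24

Minimum detectable effect (paired t-test, normal approximation):
d = (z_{α/2} + z_β) / √n
d = (1.645 + 1.405) / √162
d = 3.050 / 12.728
d ≈ 0.24

By Cohen's convention (0.2 small / 0.5 medium / 0.8 large): small effect.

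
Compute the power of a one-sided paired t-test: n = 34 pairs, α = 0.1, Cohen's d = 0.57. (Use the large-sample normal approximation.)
Power ≈ 0.98

Power calculation (paired t-test, normal approximation):
z_β = d · √n - z_α
z_β = 0.57 · √34 - 1.282
z_β = 0.57 · 5.831 - 1.282
z_β = 2.042

Power = Φ(z_β) = Φ(2.042) ≈ 0.979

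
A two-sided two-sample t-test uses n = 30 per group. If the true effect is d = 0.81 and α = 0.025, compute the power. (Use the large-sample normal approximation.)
Power ≈ 0.81

Power calculation (two-sample t-test, normal approximation):
z_β = d · √(n/2) - z_{α/2}
z_β = 0.81 · √(30/2) - 2.241
z_β = 0.81 · 3.873 - 2.241
z_β = 0.896

Power = Φ(z_β) = Φ(0.896) ≈ 0.815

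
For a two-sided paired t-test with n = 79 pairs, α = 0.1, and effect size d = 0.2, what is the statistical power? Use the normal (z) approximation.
Power ≈ 0.55

Power calculation (paired t-test, normal approximation):
z_β = d · √n - z_{α/2}
z_β = 0.2 · √79 - 1.645
z_β = 0.2 · 8.888 - 1.645
z_β = 0.133

Power = Φ(z_β) = Φ(0.133) ≈ 0.553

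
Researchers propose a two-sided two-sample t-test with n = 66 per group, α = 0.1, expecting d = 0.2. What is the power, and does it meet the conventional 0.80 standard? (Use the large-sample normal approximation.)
Power ≈ 0.31; the study is underpowered (power < 0.80)

Power calculation (two-sample t-test, normal approximation):
z_β = d · √(n/2) - z_{α/2}
z_β = 0.2 · √(66/2) - 1.645
z_β = 0.2 · 5.745 - 1.645
z_β = -0.496

Power = Φ(z_β) = Φ(-0.496) ≈ 0.310

Effect size d = 0.2 is small by Cohen's convention (0.2/0.5/0.8).

Threshold: power ≥ 0.80 is conventionally adequate.
Power ≈ 0.31 → the study is underpowered (power < 0.80).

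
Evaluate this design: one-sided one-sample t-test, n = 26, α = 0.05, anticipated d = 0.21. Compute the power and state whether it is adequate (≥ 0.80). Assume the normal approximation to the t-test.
Power ≈ 0.28; the study is underpowered (power < 0.80)

Power calculation (one-sample t-test, normal approximation):
z_β = d · √n - z_α
z_β = 0.21 · √26 - 1.645
z_β = 0.21 · 5.099 - 1.645
z_β = -0.574

Power = Φ(z_β) = Φ(-0.574) ≈ 0.283

Effect size d = 0.21 is small by Cohen's convention (0.2/0.5/0.8).

Threshold: power ≥ 0.80 is conventionally adequate.
Power ≈ 0.28 → the study is underpowered (power < 0.80).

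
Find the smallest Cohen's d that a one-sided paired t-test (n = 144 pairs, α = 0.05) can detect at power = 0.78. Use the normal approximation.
d ≈ 0.20

Minimum detectable effect (paired t-test, normal approximation):
d = (z_α + z_β) / √n
d = (1.645 + 0.772) / √144
d = 2.417 / 12.000
d ≈ 0.20

By Cohen's convention (0.2 small / 0.5 medium / 0.8 large): small effect.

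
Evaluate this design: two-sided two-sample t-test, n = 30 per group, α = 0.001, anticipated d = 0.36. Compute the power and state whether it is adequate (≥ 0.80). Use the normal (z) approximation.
Power ≈ 0.03; the study is underpowered (power < 0.80)

Power calculation (two-sample t-test, normal approximation):
z_β = d · √(n/2) - z_{α/2}
z_β = 0.36 · √(30/2) - 3.291
z_β = 0.36 · 3.873 - 3.291
z_β = -1.896

Power = Φ(z_β) = Φ(-1.896) ≈ 0.029

Effect size d = 0.36 is small by Cohen's convention (0.2/0.5/0.8).

Threshold: power ≥ 0.80 is conventionally adequate.
Power ≈ 0.03 → the study is underpowered (power < 0.80).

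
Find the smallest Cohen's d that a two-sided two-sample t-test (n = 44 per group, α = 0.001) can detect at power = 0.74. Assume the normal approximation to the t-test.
d ≈ 0.84

Minimum detectable effect (two-sample t-test, normal approximation):
d = (z_{α/2} + z_β) / √(n/2)
d = (3.291 + 0.643) / √(44/2)
d = 3.934 / 4.690
d ≈ 0.84

By Cohen's convention (0.2 small / 0.5 medium / 0.8 large): large effect.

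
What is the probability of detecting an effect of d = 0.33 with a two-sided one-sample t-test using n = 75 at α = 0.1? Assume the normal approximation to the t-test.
Power ≈ 0.89

Power calculation (one-sample t-test, normal approximation):
z_β = d · √n - z_{α/2}
z_β = 0.33 · √75 - 1.645
z_β = 0.33 · 8.660 - 1.645
z_β = 1.213

Power = Φ(z_β) = Φ(1.213) ≈ 0.887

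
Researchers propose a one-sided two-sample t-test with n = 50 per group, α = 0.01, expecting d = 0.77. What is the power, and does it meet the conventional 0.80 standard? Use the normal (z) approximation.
Power ≈ 0.94; the study is adequately powered (power ≥ 0.80)

Power calculation (two-sample t-test, normal approximation):
z_β = d · √(n/2) - z_α
z_β = 0.77 · √(50/2) - 2.326
z_β = 0.77 · 5.000 - 2.326
z_β = 1.524

Power = Φ(z_β) = Φ(1.524) ≈ 0.936

Effect size d = 0.77 is medium by Cohen's convention (0.2/0.5/0.8).

Threshold: power ≥ 0.80 is conventionally adequate.
Power ≈ 0.94 → the study is adequately powered (power ≥ 0.80).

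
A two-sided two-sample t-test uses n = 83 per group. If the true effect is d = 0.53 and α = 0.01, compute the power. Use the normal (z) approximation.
Power ≈ 0.80

Power calculation (two-sample t-test, normal approximation):
z_β = d · √(n/2) - z_{α/2}
z_β = 0.53 · √(83/2) - 2.576
z_β = 0.53 · 6.442 - 2.576
z_β = 0.838

Power = Φ(z_β) = Φ(0.838) ≈ 0.799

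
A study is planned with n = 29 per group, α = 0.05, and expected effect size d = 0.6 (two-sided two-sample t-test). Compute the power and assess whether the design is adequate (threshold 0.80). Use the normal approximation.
Power ≈ 0.63; the study is underpowered (power < 0.80)

Power calculation (two-sample t-test, normal approximation):
z_β = d · √(n/2) - z_{α/2}
z_β = 0.6 · √(29/2) - 1.960
z_β = 0.6 · 3.808 - 1.960
z_β = 0.325

Power = Φ(z_β) = Φ(0.325) ≈ 0.627

Effect size d = 0.6 is medium by Cohen's convention (0.2/0.5/0.8).

Threshold: power ≥ 0.80 is conventionally adequate.
Power ≈ 0.63 → the study is underpowered (power < 0.80).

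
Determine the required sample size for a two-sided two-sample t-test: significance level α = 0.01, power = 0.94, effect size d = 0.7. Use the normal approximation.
n = 70 per group

Sample size formula (two-sample t-test, normal approximation):
n = 2 · ((z_{α/2} + z_β) / d)²

z_{α/2} = 2.576 (for α = 0.01, two-sided)
z_β = 1.555 (for power = 0.94)
d = 0.7

n = 2 · ((2.576 + 1.555) / 0.7)²
n = 2 · (5.901)²
n ≈ 69.64
Round up to the next whole number: n = 70 per group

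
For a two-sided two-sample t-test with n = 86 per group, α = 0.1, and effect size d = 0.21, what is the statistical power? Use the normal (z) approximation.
Power ≈ 0.39

Power calculation (two-sample t-test, normal approximation):
z_β = d · √(n/2) - z_{α/2}
z_β = 0.21 · √(86/2) - 1.645
z_β = 0.21 · 6.557 - 1.645
z_β = -0.268

Power = Φ(z_β) = Φ(-0.268) ≈ 0.394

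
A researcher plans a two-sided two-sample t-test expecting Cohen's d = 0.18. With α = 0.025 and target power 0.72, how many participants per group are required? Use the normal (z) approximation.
n = 493 per group

Sample size formula (two-sample t-test, normal approximation):
n = 2 · ((z_{α/2} + z_β) / d)²

z_{α/2} = 2.241 (for α = 0.025, two-sided)
z_β = 0.583 (for power = 0.72)
d = 0.18

n = 2 · ((2.241 + 0.583) / 0.18)²
n = 2 · (15.689)²
n ≈ 492.29
Round up to the next whole number: n = 493 per group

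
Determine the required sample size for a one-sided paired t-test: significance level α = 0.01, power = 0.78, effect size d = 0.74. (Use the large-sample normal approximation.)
n = 18 pairs

Sample size formula (paired t-test, normal approximation):
n = ((z_α + z_β) / d)²

z_α = 2.326 (for α = 0.01, one-sided)
z_β = 0.772 (for power = 0.78)
d = 0.74

n = ((2.326 + 0.772) / 0.74)²
n = (4.186)²
n ≈ 17.52
Round up to the next whole number: n = 18 pairs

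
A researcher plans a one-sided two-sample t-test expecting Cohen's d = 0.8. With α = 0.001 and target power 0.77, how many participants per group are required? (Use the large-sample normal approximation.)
n = 46 per group

Sample size formula (two-sample t-test, normal approximation):
n = 2 · ((z_α + z_β) / d)²

z_α = 3.090 (for α = 0.001, one-sided)
z_β = 0.739 (for power = 0.77)
d = 0.8

n = 2 · ((3.090 + 0.739) / 0.8)²
n = 2 · (4.786)²
n ≈ 45.81
Round up to the next whole number: n = 46 per group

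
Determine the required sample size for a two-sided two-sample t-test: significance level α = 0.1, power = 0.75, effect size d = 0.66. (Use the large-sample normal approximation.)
n = 25 per group

Sample size formula (two-sample t-test, normal approximation):
n = 2 · ((z_{α/2} + z_β) / d)²

z_{α/2} = 1.645 (for α = 0.1, two-sided)
z_β = 0.674 (for power = 0.75)
d = 0.66

n = 2 · ((1.645 + 0.674) / 0.66)²
n = 2 · (3.514)²
n ≈ 24.70
Round up to the next whole number: n = 25 per group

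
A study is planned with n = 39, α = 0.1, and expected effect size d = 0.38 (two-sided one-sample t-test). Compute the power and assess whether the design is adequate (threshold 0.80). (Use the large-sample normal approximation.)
Power ≈ 0.77; the study is underpowered (power < 0.80)

Power calculation (one-sample t-test, normal approximation):
z_β = d · √n - z_{α/2}
z_β = 0.38 · √39 - 1.645
z_β = 0.38 · 6.245 - 1.645
z_β = 0.728

Power = Φ(z_β) = Φ(0.728) ≈ 0.767

Effect size d = 0.38 is small by Cohen's convention (0.2/0.5/0.8).

Threshold: power ≥ 0.80 is conventionally adequate.
Power ≈ 0.77 → the study is underpowered (power < 0.80).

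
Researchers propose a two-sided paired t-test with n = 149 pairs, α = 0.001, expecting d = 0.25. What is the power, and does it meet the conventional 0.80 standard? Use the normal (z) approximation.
Power ≈ 0.41; the study is underpowered (power < 0.80)

Power calculation (paired t-test, normal approximation):
z_β = d · √n - z_{α/2}
z_β = 0.25 · √149 - 3.291
z_β = 0.25 · 12.207 - 3.291
z_β = -0.239

Power = Φ(z_β) = Φ(-0.239) ≈ 0.406

Effect size d = 0.25 is small by Cohen's convention (0.2/0.5/0.8).

Threshold: power ≥ 0.80 is conventionally adequate.
Power ≈ 0.41 → the study is underpowered (power < 0.80).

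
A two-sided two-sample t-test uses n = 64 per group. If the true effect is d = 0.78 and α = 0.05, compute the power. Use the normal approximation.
Power ≈ 0.99

Power calculation (two-sample t-test, normal approximation):
z_β = d · √(n/2) - z_{α/2}
z_β = 0.78 · √(64/2) - 1.960
z_β = 0.78 · 5.657 - 1.960
z_β = 2.452

Power = Φ(z_β) = Φ(2.452) ≈ 0.993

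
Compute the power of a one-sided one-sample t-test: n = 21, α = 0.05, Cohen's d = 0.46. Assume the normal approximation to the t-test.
Power ≈ 0.68

Power calculation (one-sample t-test, normal approximation):
z_β = d · √n - z_α
z_β = 0.46 · √21 - 1.645
z_β = 0.46 · 4.583 - 1.645
z_β = 0.463

Power = Φ(z_β) = Φ(0.463) ≈ 0.678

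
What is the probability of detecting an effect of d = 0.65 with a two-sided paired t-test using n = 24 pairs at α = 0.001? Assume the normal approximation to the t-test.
Power ≈ 0.46

Power calculation (paired t-test, normal approximation):
z_β = d · √n - z_{α/2}
z_β = 0.65 · √24 - 3.291
z_β = 0.65 · 4.899 - 3.291
z_β = -0.106

Power = Φ(z_β) = Φ(-0.106) ≈ 0.458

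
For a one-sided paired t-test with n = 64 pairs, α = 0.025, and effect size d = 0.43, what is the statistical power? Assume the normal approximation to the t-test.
Power ≈ 0.93

Power calculation (paired t-test, normal approximation):
z_β = d · √n - z_α
z_β = 0.43 · √64 - 1.960
z_β = 0.43 · 8.000 - 1.960
z_β = 1.480

Power = Φ(z_β) = Φ(1.480) ≈ 0.931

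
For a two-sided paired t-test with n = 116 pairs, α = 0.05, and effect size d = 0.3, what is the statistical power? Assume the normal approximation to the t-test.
Power ≈ 0.90

Power calculation (paired t-test, normal approximation):
z_β = d · √n - z_{α/2}
z_β = 0.3 · √116 - 1.960
z_β = 0.3 · 10.770 - 1.960
z_β = 1.271

Power = Φ(z_β) = Φ(1.271) ≈ 0.898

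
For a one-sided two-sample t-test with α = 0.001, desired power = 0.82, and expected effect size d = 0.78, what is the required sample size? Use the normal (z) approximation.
n = 53 per group

Sample size formula (two-sample t-test, normal approximation):
n = 2 · ((z_α + z_β) / d)²

z_α = 3.090 (for α = 0.001, one-sided)
z_β = 0.915 (for power = 0.82)
d = 0.78

n = 2 · ((3.090 + 0.915) / 0.78)²
n = 2 · (5.135)²
n ≈ 52.74
Round up to the next whole number: n = 53 per group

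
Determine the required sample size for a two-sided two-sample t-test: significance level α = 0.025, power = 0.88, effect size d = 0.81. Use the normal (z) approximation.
n = 36 per group

Sample size formula (two-sample t-test, normal approximation):
n = 2 · ((z_{α/2} + z_β) / d)²

z_{α/2} = 2.241 (for α = 0.025, two-sided)
z_β = 1.175 (for power = 0.88)
d = 0.81

n = 2 · ((2.241 + 1.175) / 0.81)²
n = 2 · (4.217)²
n ≈ 35.57
Round up to the next whole number: n = 36 per group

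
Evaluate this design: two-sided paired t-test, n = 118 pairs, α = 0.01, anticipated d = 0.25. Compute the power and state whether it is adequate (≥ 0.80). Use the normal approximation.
Power ≈ 0.56; the study is underpowered (power < 0.80)

Power calculation (paired t-test, normal approximation):
z_β = d · √n - z_{α/2}
z_β = 0.25 · √118 - 2.576
z_β = 0.25 · 10.863 - 2.576
z_β = 0.140

Power = Φ(z_β) = Φ(0.140) ≈ 0.556

Effect size d = 0.25 is small by Cohen's convention (0.2/0.5/0.8).

Threshold: power ≥ 0.80 is conventionally adequate.
Power ≈ 0.56 → the study is underpowered (power < 0.80).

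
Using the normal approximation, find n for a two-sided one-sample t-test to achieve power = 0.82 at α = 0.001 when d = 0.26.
n = 262

Sample size formula (one-sample t-test, normal approximation):
n = ((z_{α/2} + z_β) / d)²

z_{α/2} = 3.291 (for α = 0.001, two-sided)
z_β = 0.915 (for power = 0.82)
d = 0.26

n = ((3.291 + 0.915) / 0.26)²
n = (16.177)²
n ≈ 261.70
Round up to the next whole number: n = 262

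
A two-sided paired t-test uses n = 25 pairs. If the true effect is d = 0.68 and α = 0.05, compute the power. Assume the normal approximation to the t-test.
Power ≈ 0.93

Power calculation (paired t-test, normal approximation):
z_β = d · √n - z_{α/2}
z_β = 0.68 · √25 - 1.960
z_β = 0.68 · 5.000 - 1.960
z_β = 1.440

Power = Φ(z_β) = Φ(1.440) ≈ 0.925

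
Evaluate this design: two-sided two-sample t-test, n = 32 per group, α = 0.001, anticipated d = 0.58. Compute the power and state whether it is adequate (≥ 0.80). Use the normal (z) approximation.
Power ≈ 0.17; the study is underpowered (power < 0.80)

Power calculation (two-sample t-test, normal approximation):
z_β = d · √(n/2) - z_{α/2}
z_β = 0.58 · √(32/2) - 3.291
z_β = 0.58 · 4.000 - 3.291
z_β = -0.971

Power = Φ(z_β) = Φ(-0.971) ≈ 0.166

Effect size d = 0.58 is medium by Cohen's convention (0.2/0.5/0.8).

Threshold: power ≥ 0.80 is conventionally adequate.
Power ≈ 0.17 → the study is underpowered (power < 0.80).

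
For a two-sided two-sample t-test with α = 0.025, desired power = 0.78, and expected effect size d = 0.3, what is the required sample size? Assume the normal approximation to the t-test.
n = 202 per group

Sample size formula (two-sample t-test, normal approximation):
n = 2 · ((z_{α/2} + z_β) / d)²

z_{α/2} = 2.241 (for α = 0.025, two-sided)
z_β = 0.772 (for power = 0.78)
d = 0.3

n = 2 · ((2.241 + 0.772) / 0.3)²
n = 2 · (10.043)²
n ≈ 201.72
Round up to the next whole number: n = 202 per group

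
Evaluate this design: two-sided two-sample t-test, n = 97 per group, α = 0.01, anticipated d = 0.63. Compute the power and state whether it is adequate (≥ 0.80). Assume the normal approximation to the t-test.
Power ≈ 0.96; the study is adequately powered (power ≥ 0.80)

Power calculation (two-sample t-test, normal approximation):
z_β = d · √(n/2) - z_{α/2}
z_β = 0.63 · √(97/2) - 2.576
z_β = 0.63 · 6.964 - 2.576
z_β = 1.812

Power = Φ(z_β) = Φ(1.812) ≈ 0.965

Effect size d = 0.63 is medium by Cohen's convention (0.2/0.5/0.8).

Threshold: power ≥ 0.80 is conventionally adequate.
Power ≈ 0.96 → the study is adequately powered (power ≥ 0.80).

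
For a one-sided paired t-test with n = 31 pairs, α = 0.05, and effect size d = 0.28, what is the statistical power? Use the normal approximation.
Power ≈ 0.47

Power calculation (paired t-test, normal approximation):
z_β = d · √n - z_α
z_β = 0.28 · √31 - 1.645
z_β = 0.28 · 5.568 - 1.645
z_β = -0.086

Power = Φ(z_β) = Φ(-0.086) ≈ 0.466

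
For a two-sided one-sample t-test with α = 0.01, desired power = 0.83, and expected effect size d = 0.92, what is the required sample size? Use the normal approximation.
n = 15

Sample size formula (one-sample t-test, normal approximation):
n = ((z_{α/2} + z_β) / d)²

z_{α/2} = 2.576 (for α = 0.01, two-sided)
z_β = 0.954 (for power = 0.83)
d = 0.92

n = ((2.576 + 0.954) / 0.92)²
n = (3.837)²
n ≈ 14.72
Round up to the next whole number: n = 15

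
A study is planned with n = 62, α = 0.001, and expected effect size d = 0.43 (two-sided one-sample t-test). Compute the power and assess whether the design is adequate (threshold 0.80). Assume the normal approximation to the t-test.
Power ≈ 0.54; the study is underpowered (power < 0.80)

Power calculation (one-sample t-test, normal approximation):
z_β = d · √n - z_{α/2}
z_β = 0.43 · √62 - 3.291
z_β = 0.43 · 7.874 - 3.291
z_β = 0.095

Power = Φ(z_β) = Φ(0.095) ≈ 0.538

Effect size d = 0.43 is small by Cohen's convention (0.2/0.5/0.8).

Threshold: power ≥ 0.80 is conventionally adequate.
Power ≈ 0.54 → the study is underpowered (power < 0.80).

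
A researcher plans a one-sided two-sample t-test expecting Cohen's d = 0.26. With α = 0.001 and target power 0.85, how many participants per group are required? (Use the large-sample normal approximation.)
n = 504 per group

Sample size formula (two-sample t-test, normal approximation):
n = 2 · ((z_α + z_β) / d)²

z_α = 3.090 (for α = 0.001, one-sided)
z_β = 1.036 (for power = 0.85)
d = 0.26

n = 2 · ((3.090 + 1.036) / 0.26)²
n = 2 · (15.869)²
n ≈ 503.65
Round up to the next whole number: n = 504 per group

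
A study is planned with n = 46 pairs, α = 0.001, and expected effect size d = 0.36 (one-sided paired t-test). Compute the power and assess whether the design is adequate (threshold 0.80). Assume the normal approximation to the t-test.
Power ≈ 0.26; the study is underpowered (power < 0.80)

Power calculation (paired t-test, normal approximation):
z_β = d · √n - z_α
z_β = 0.36 · √46 - 3.090
z_β = 0.36 · 6.782 - 3.090
z_β = -0.649

Power = Φ(z_β) = Φ(-0.649) ≈ 0.258

Effect size d = 0.36 is small by Cohen's convention (0.2/0.5/0.8).

Threshold: power ≥ 0.80 is conventionally adequate.
Power ≈ 0.26 → the study is underpowered (power < 0.80).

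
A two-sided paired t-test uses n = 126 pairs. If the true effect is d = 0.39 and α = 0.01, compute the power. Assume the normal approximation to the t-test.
Power ≈ 0.96

Power calculation (paired t-test, normal approximation):
z_β = d · √n - z_{α/2}
z_β = 0.39 · √126 - 2.576
z_β = 0.39 · 11.225 - 2.576
z_β = 1.802

Power = Φ(z_β) = Φ(1.802) ≈ 0.964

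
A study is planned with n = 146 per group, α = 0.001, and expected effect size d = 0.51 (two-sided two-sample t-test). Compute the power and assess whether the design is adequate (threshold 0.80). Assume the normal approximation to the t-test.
Power ≈ 0.86; the study is adequately powered (power ≥ 0.80)

Power calculation (two-sample t-test, normal approximation):
z_β = d · √(n/2) - z_{α/2}
z_β = 0.51 · √(146/2) - 3.291
z_β = 0.51 · 8.544 - 3.291
z_β = 1.067

Power = Φ(z_β) = Φ(1.067) ≈ 0.857

Effect size d = 0.51 is medium by Cohen's convention (0.2/0.5/0.8).

Threshold: power ≥ 0.80 is conventionally adequate.
Power ≈ 0.86 → the study is adequately powered (power ≥ 0.80).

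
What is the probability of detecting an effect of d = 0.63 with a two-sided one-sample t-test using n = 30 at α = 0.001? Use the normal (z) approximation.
Power ≈ 0.56

Power calculation (one-sample t-test, normal approximation):
z_β = d · √n - z_{α/2}
z_β = 0.63 · √30 - 3.291
z_β = 0.63 · 5.477 - 3.291
z_β = 0.160

Power = Φ(z_β) = Φ(0.160) ≈ 0.564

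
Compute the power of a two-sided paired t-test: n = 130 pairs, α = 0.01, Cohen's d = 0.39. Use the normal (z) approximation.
Power ≈ 0.97

Power calculation (paired t-test, normal approximation):
z_β = d · √n - z_{α/2}
z_β = 0.39 · √130 - 2.576
z_β = 0.39 · 11.402 - 2.576
z_β = 1.871

Power = Φ(z_β) = Φ(1.871) ≈ 0.969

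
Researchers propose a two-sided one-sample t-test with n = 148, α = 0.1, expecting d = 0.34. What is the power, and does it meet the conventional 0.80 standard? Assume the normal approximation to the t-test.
Power ≈ 0.99; the study is adequately powered (power ≥ 0.80)

Power calculation (one-sample t-test, normal approximation):
z_β = d · √n - z_{α/2}
z_β = 0.34 · √148 - 1.645
z_β = 0.34 · 12.166 - 1.645
z_β = 2.491

Power = Φ(z_β) = Φ(2.491) ≈ 0.994

Effect size d = 0.34 is small by Cohen's convention (0.2/0.5/0.8).

Threshold: power ≥ 0.80 is conventionally adequate.
Power ≈ 0.99 → the study is adequately powered (power ≥ 0.80).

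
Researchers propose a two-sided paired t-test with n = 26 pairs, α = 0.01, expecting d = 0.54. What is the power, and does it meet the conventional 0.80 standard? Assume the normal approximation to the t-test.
Power ≈ 0.57; the study is underpowered (power < 0.80)

Power calculation (paired t-test, normal approximation):
z_β = d · √n - z_{α/2}
z_β = 0.54 · √26 - 2.576
z_β = 0.54 · 5.099 - 2.576
z_β = 0.178

Power = Φ(z_β) = Φ(0.178) ≈ 0.570

Effect size d = 0.54 is medium by Cohen's convention (0.2/0.5/0.8).

Threshold: power ≥ 0.80 is conventionally adequate.
Power ≈ 0.57 → the study is underpowered (power < 0.80).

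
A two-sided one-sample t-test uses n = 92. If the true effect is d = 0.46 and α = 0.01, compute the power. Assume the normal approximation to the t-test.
Power ≈ 0.97

Power calculation (one-sample t-test, normal approximation):
z_β = d · √n - z_{α/2}
z_β = 0.46 · √92 - 2.576
z_β = 0.46 · 9.592 - 2.576
z_β = 1.836

Power = Φ(z_β) = Φ(1.836) ≈ 0.967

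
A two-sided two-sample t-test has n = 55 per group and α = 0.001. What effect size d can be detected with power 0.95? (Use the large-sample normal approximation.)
d ≈ 0.94

Minimum detectable effect (two-sample t-test, normal approximation):
d = (z_{α/2} + z_β) / √(n/2)
d = (3.291 + 1.645) / √(55/2)
d = 4.935 / 5.244
d ≈ 0.94

By Cohen's convention (0.2 small / 0.5 medium / 0.8 large): large effect.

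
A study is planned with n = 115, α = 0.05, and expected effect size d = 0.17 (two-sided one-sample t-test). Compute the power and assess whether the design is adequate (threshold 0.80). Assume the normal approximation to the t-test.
Power ≈ 0.45; the study is underpowered (power < 0.80)

Power calculation (one-sample t-test, normal approximation):
z_β = d · √n - z_{α/2}
z_β = 0.17 · √115 - 1.960
z_β = 0.17 · 10.724 - 1.960
z_β = -0.137

Power = Φ(z_β) = Φ(-0.137) ≈ 0.446

Effect size d = 0.17 is very small by Cohen's convention (0.2/0.5/0.8).

Threshold: power ≥ 0.80 is conventionally adequate.
Power ≈ 0.45 → the study is underpowered (power < 0.80).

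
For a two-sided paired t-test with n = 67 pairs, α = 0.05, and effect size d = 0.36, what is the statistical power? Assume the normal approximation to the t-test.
Power ≈ 0.84

Power calculation (paired t-test, normal approximation):
z_β = d · √n - z_{α/2}
z_β = 0.36 · √67 - 1.960
z_β = 0.36 · 8.185 - 1.960
z_β = 0.987

Power = Φ(z_β) = Φ(0.987) ≈ 0.838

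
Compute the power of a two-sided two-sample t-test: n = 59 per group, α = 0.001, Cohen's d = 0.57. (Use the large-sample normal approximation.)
Power ≈ 0.42

Power calculation (two-sample t-test, normal approximation):
z_β = d · √(n/2) - z_{α/2}
z_β = 0.57 · √(59/2) - 3.291
z_β = 0.57 · 5.431 - 3.291
z_β = -0.195

Power = Φ(z_β) = Φ(-0.195) ≈ 0.423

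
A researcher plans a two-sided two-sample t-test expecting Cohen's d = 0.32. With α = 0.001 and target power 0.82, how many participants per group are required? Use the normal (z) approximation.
n = 346 per group

Sample size formula (two-sample t-test, normal approximation):
n = 2 · ((z_{α/2} + z_β) / d)²

z_{α/2} = 3.291 (for α = 0.001, two-sided)
z_β = 0.915 (for power = 0.82)
d = 0.32

n = 2 · ((3.291 + 0.915) / 0.32)²
n = 2 · (13.144)²
n ≈ 345.53
Round up to the next whole number: n = 346 per group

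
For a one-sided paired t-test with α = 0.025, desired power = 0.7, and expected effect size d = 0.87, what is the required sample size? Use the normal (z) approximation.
n = 9 pairs

Sample size formula (paired t-test, normal approximation):
n = ((z_α + z_β) / d)²

z_α = 1.960 (for α = 0.025, one-sided)
z_β = 0.524 (for power = 0.7)
d = 0.87

n = ((1.960 + 0.524) / 0.87)²
n = (2.855)²
n ≈ 8.15
Round up to the next whole number: n = 9 pairs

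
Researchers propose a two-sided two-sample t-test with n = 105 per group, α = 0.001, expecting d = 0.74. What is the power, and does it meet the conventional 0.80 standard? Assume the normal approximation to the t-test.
Power ≈ 0.98; the study is adequately powered (power ≥ 0.80)

Power calculation (two-sample t-test, normal approximation):
z_β = d · √(n/2) - z_{α/2}
z_β = 0.74 · √(105/2) - 3.291
z_β = 0.74 · 7.246 - 3.291
z_β = 2.071

Power = Φ(z_β) = Φ(2.071) ≈ 0.981

Effect size d = 0.74 is medium by Cohen's convention (0.2/0.5/0.8).

Threshold: power ≥ 0.80 is conventionally adequate.
Power ≈ 0.98 → the study is adequately powered (power ≥ 0.80).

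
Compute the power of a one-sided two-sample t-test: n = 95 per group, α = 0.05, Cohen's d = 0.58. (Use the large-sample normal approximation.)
Power ≈ 0.99

Power calculation (two-sample t-test, normal approximation):
z_β = d · √(n/2) - z_α
z_β = 0.58 · √(95/2) - 1.645
z_β = 0.58 · 6.892 - 1.645
z_β = 2.353

Power = Φ(z_β) = Φ(2.353) ≈ 0.991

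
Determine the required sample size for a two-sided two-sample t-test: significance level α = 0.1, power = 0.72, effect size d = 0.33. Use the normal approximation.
n = 92 per group

Sample size formula (two-sample t-test, normal approximation):
n = 2 · ((z_{α/2} + z_β) / d)²

z_{α/2} = 1.645 (for α = 0.1, two-sided)
z_β = 0.583 (for power = 0.72)
d = 0.33

n = 2 · ((1.645 + 0.583) / 0.33)²
n = 2 · (6.752)²
n ≈ 91.18
Round up to the next whole number: n = 92 per group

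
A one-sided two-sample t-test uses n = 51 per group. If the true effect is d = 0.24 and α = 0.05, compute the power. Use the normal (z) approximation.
Power ≈ 0.33

Power calculation (two-sample t-test, normal approximation):
z_β = d · √(n/2) - z_α
z_β = 0.24 · √(51/2) - 1.645
z_β = 0.24 · 5.050 - 1.645
z_β = -0.433

Power = Φ(z_β) = Φ(-0.433) ≈ 0.333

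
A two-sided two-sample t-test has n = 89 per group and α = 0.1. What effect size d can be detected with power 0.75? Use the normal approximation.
d ≈ 0.35

Minimum detectable effect (two-sample t-test, normal approximation):
d = (z_{α/2} + z_β) / √(n/2)
d = (1.645 + 0.674) / √(89/2)
d = 2.319 / 6.671
d ≈ 0.35

By Cohen's convention (0.2 small / 0.5 medium / 0.8 large): small effect.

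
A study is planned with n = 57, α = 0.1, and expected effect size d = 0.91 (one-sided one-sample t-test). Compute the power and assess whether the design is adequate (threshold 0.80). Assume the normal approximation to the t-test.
Power ≈ 1.00; the study is adequately powered (power ≥ 0.80)

Power calculation (one-sample t-test, normal approximation):
z_β = d · √n - z_α
z_β = 0.91 · √57 - 1.282
z_β = 0.91 · 7.550 - 1.282
z_β = 5.589

Power = Φ(z_β) = Φ(5.589) ≈ 1.000

Effect size d = 0.91 is large by Cohen's convention (0.2/0.5/0.8).

Threshold: power ≥ 0.80 is conventionally adequate.
Power ≈ 1.00 → the study is adequately powered (power ≥ 0.80).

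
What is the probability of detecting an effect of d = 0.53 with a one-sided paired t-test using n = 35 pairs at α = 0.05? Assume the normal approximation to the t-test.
Power ≈ 0.93

Power calculation (paired t-test, normal approximation):
z_β = d · √n - z_α
z_β = 0.53 · √35 - 1.645
z_β = 0.53 · 5.916 - 1.645
z_β = 1.491

Power = Φ(z_β) = Φ(1.491) ≈ 0.932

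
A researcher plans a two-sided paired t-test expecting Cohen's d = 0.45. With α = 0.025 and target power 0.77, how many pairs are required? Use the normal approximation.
n = 44 pairs

Sample size formula (paired t-test, normal approximation):
n = ((z_{α/2} + z_β) / d)²

z_{α/2} = 2.241 (for α = 0.025, two-sided)
z_β = 0.739 (for power = 0.77)
d = 0.45

n = ((2.241 + 0.739) / 0.45)²
n = (6.622)²
n ≈ 43.85
Round up to the next whole number: n = 44 pairs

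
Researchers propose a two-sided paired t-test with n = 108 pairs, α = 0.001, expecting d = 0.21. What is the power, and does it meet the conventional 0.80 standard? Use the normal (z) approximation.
Power ≈ 0.13; the study is underpowered (power < 0.80)

Power calculation (paired t-test, normal approximation):
z_β = d · √n - z_{α/2}
z_β = 0.21 · √108 - 3.291
z_β = 0.21 · 10.392 - 3.291
z_β = -1.108

Power = Φ(z_β) = Φ(-1.108) ≈ 0.134

Effect size d = 0.21 is small by Cohen's convention (0.2/0.5/0.8).

Threshold: power ≥ 0.80 is conventionally adequate.
Power ≈ 0.13 → the study is underpowered (power < 0.80).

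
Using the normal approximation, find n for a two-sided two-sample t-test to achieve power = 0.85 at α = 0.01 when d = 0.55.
n = 87 per group

Sample size formula (two-sample t-test, normal approximation):
n = 2 · ((z_{α/2} + z_β) / d)²

z_{α/2} = 2.576 (for α = 0.01, two-sided)
z_β = 1.036 (for power = 0.85)
d = 0.55

n = 2 · ((2.576 + 1.036) / 0.55)²
n = 2 · (6.567)²
n ≈ 86.25
Round up to the next whole number: n = 87 per group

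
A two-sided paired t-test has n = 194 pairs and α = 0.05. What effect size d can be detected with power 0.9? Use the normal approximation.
d ≈ 0.23

Minimum detectable effect (paired t-test, normal approximation):
d = (z_{α/2} + z_β) / √n
d = (1.960 + 1.282) / √194
d = 3.242 / 13.928
d ≈ 0.23

By Cohen's convention (0.2 small / 0.5 medium / 0.8 large): small effect.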